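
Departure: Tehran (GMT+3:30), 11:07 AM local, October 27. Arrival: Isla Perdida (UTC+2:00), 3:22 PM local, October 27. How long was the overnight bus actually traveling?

Departure in UTC: 11:07 AM − 3:30 = 7:37 AM on Oct 27.
Arrival in UTC: 3:22 PM − 2:00 = 1:22 PM on Oct 27.
Elapsed = 1:22 PM − 7:37 AM = 5 hours 45 minutes.

5 hours 45 minutes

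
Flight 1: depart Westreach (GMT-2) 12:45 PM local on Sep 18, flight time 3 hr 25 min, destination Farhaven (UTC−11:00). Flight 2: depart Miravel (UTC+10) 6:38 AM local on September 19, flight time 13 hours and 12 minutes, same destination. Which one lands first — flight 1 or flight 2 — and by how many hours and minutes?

Flight 1 in UTC: 12:45 PM + 2:00 = 2:45 PM on Sep 18.
+3 hours and 25 minutes → arrive 6:10 PM UTC on Sep 18.
Flight 2 in UTC: 6:38 AM − 10:00 = 8:38 PM on Sep 18.
+13 hours and 12 minutes → arrive 9:50 AM UTC on Sep 19.
Flight 1 lands earlier by 15 hours 40 minutes.

the first, by 15 hours 40 minutes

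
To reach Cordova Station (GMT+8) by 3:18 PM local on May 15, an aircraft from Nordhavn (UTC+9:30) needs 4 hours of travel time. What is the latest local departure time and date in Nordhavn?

12:48 PM on May 15

Target arrival in UTC: 3:18 PM − 8:00 = 7:18 AM on May 15.
Subtract 4 hours → departure 3:18 AM UTC on May 15.
Nordhavn is UTC+9:30: 3:18 AM + 9:30 = 12:48 PM on May 15.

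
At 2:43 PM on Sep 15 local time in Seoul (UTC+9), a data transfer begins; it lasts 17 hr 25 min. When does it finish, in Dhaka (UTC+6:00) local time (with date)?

Dhaka is 3:00 behind Seoul.
After 17 hours 25 minutes it is 8:08 AM (Sep 16) in Seoul.
Shift by the zone difference: 8:08 AM − 3:00 = 5:08 AM on Sep 16 in Dhaka.

5:08 AM on September 16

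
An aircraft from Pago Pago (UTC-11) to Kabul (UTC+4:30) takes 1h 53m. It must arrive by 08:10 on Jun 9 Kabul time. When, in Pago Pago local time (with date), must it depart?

14:47 on June 8

Target arrival in UTC: 08:10 − 4:30 = 03:40 on Jun 9.
Subtract 1 hour 53 minutes → departure 01:47 UTC on Jun 9.
Pago Pago is UTC−11:00: 01:47 − 11:00 = 14:47 on Jun 8.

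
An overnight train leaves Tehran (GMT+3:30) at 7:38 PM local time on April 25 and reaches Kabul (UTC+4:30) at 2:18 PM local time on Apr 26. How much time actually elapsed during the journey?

17 hours 40 minutes

Kabul is 1:00 ahead of Tehran.
Clock-face elapsed time (ignoring zones) is 18 hours 40 minutes.
Actual elapsed = 18 hours 40 minutes − 1:00 = 17 hours 40 minutes.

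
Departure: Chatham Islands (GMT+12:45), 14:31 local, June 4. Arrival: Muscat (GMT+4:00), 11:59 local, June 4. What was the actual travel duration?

6 hours 13 minutes

Departure in UTC: 14:31 − 12:45 = 01:46 on Jun 4.
Arrival in UTC: 11:59 − 4:00 = 07:59 on Jun 4.
Elapsed = 07:59 − 01:46 = 6 hours 13 minutes.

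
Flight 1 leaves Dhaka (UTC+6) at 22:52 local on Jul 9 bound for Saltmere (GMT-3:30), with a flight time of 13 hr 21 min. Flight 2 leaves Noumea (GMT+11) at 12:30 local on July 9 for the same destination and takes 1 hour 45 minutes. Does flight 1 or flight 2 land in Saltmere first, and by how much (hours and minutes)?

the second, by 26 hours 58 minutes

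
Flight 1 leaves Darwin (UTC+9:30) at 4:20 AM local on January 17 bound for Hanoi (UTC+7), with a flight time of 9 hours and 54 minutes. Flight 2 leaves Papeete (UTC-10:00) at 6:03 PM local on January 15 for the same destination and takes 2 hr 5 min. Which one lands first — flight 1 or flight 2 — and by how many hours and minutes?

Flight 1 in UTC: 4:20 AM − 9:30 = 6:50 PM on Jan 16.
+9 hours and 54 minutes → arrive 4:44 AM UTC on Jan 17.
Flight 2 in UTC: 6:03 PM + 10:00 = 4:03 AM on Jan 16.
+2 hours and 5 minutes → arrive 6:08 AM UTC on Jan 16.
Flight 2 lands earlier by 22 hours 36 minutes.

the second, by 22 hours 36 minutes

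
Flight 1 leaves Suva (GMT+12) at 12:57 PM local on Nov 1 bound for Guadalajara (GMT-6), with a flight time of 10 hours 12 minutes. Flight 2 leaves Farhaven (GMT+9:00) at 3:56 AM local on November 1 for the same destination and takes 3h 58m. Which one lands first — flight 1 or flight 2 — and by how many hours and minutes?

the second, by 12 hours 15 minutes

Flight 1 in UTC: 12:57 PM − 12:00 = 12:57 AM on Nov 1.
+10 hours and 12 minutes → arrive 11:09 AM UTC on Nov 1.
Flight 2 in UTC: 3:56 AM − 9:00 = 6:56 PM on Oct 31.
+3 hours and 58 minutes → arrive 10:54 PM UTC on Oct 31.
Flight 2 lands earlier by 12 hours 15 minutes.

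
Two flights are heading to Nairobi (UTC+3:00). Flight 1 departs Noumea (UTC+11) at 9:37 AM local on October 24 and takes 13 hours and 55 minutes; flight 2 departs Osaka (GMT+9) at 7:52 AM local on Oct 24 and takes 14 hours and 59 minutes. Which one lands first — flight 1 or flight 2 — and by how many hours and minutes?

the first, by 1 hour 19 minutes

Flight 1 in UTC: 9:37 AM − 11:00 = 10:37 PM on Oct 23.
+13 hours 55 minutes → arrive 12:32 PM UTC on Oct 24.
Flight 2 in UTC: 7:52 AM − 9:00 = 10:52 PM on Oct 23.
+14 hours 59 minutes → arrive 1:51 PM UTC on Oct 24.
Flight 1 lands earlier by 1 hour 19 minutes.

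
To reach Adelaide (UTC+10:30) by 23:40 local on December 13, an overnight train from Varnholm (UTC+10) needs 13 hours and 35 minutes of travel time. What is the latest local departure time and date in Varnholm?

Target arrival in UTC: 23:40 − 10:30 = 13:10 on Dec 13.
Subtract 13 hours 35 minutes → departure 23:35 UTC on Dec 12.
Varnholm is UTC+10:00: 23:35 + 10:00 = 09:35 on Dec 13.

09:35 on December 13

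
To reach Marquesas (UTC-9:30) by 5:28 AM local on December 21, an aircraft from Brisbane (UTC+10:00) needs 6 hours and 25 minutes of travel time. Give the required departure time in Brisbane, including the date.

6:33 PM on December 21

Target arrival in UTC: 5:28 AM + 9:30 = 2:58 PM on Dec 21.
Subtract 6 hours 25 minutes → departure 8:33 AM UTC on Dec 21.
Brisbane is UTC+10:00: 8:33 AM + 10:00 = 6:33 PM on Dec 21.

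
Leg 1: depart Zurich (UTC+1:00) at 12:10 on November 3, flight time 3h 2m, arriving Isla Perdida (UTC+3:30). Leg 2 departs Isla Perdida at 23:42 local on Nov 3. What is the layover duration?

6 hours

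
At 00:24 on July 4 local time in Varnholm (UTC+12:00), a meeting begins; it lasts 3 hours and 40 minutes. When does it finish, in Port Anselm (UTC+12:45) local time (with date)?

Port Anselm is 0:45 ahead of Varnholm.
After 3 hours 40 minutes it is 04:04 in Varnholm.
Shift by the zone difference: 04:04 + 0:45 = 04:49 on Jul 4 in Port Anselm.

04:49 on July 4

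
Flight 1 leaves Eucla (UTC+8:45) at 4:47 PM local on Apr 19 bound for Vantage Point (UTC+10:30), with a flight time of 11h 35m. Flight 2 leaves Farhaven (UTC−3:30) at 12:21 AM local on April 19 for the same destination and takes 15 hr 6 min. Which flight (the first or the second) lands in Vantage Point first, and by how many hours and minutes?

the second, by 40 minutes

Flight 1 in UTC: 4:47 PM − 8:45 = 8:02 AM on Apr 19.
+11 hours 35 minutes → arrive 7:37 PM UTC on Apr 19.
Flight 2 in UTC: 12:21 AM + 3:30 = 3:51 AM on Apr 19.
+15 hours and 6 minutes → arrive 6:57 PM UTC on Apr 19.
Flight 2 lands earlier by 40 minutes.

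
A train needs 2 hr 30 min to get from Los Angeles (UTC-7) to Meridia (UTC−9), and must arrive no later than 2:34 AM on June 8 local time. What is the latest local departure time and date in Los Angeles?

Target arrival in UTC: 2:34 AM + 9:00 = 11:34 AM on Jun 8.
Subtract 2 hours 30 minutes → departure 9:04 AM UTC on Jun 8.
Los Angeles is UTC−7:00: 9:04 AM − 7:00 = 2:04 AM on Jun 8.

2:04 AM on June 8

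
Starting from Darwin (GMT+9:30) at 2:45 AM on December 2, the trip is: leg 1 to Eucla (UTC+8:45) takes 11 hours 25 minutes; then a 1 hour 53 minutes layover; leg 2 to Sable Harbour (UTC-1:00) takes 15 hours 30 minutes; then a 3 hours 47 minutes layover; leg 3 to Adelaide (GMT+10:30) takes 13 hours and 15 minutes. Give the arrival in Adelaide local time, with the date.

Convert departure to UTC: 2:45 AM − 9:30 = 5:15 PM UTC on Dec 1.
Add 11 hours and 25 minutes leg 1 → 4:40 AM UTC (Dec 2).
Add 1 hour and 53 minutes layover in Eucla → 6:33 AM UTC.
Add 15 hours and 30 minutes leg 2 → 10:03 PM UTC.
Add 3 hours and 47 minutes layover in Sable Harbour → 1:50 AM UTC (Dec 3).
Add 13 hours and 15 minutes leg 3 → 3:05 PM UTC.
Adelaide is UTC+10:30, so local arrival = 3:05 PM + 10:30 = 1:35 AM on Dec 4.

1:35 AM on December 4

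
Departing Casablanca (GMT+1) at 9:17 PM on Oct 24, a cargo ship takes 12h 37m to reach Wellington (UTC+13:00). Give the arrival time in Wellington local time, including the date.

Convert departure to UTC: 9:17 PM − 1:00 = 8:17 PM UTC on Oct 24.
Add 12 hours and 37 minutes travel time → 8:54 AM UTC (Oct 25).
Wellington is UTC+13:00, so local arrival = 8:54 AM + 13:00 = 9:54 PM on Oct 25.

9:54 PM on October 25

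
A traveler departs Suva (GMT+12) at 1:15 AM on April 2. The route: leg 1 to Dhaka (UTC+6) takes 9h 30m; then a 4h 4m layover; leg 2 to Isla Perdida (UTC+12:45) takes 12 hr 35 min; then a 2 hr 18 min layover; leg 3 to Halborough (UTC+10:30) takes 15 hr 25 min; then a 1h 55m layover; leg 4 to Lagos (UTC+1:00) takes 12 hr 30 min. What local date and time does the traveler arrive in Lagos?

12:32 AM on April 4

Convert departure to UTC: 1:15 AM − 12:00 = 1:15 PM UTC on Apr 1.
Add 9 hours 30 minutes leg 1 → 10:45 PM UTC.
Add 4 hours 4 minutes layover in Dhaka → 2:49 AM UTC (Apr 2).
Add 12 hours and 35 minutes leg 2 → 3:24 PM UTC.
Add 2 hours 18 minutes layover in Isla Perdida → 5:42 PM UTC.
Add 15 hours 25 minutes leg 3 → 9:07 AM UTC (Apr 3).
Add 1 hour 55 minutes layover in Halborough → 11:02 AM UTC.
Add 12 hours 30 minutes leg 4 → 11:32 PM UTC.
Lagos is UTC+1:00, so local arrival = 11:32 PM + 1:00 = 12:32 AM on Apr 4.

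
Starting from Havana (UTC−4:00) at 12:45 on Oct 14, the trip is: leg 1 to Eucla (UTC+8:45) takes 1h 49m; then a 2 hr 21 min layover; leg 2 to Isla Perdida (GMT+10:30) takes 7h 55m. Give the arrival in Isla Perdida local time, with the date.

15:20 on October 15

Convert departure to UTC: 12:45 + 4:00 = 16:45 UTC on Oct 14.
Add 1 hour and 49 minutes leg 1 → 18:34 UTC.
Add 2 hours 21 minutes layover in Eucla → 20:55 UTC.
Add 7 hours and 55 minutes leg 2 → 04:50 UTC (Oct 15).
Isla Perdida is UTC+10:30, so local arrival = 04:50 + 10:30 = 15:20 on Oct 15.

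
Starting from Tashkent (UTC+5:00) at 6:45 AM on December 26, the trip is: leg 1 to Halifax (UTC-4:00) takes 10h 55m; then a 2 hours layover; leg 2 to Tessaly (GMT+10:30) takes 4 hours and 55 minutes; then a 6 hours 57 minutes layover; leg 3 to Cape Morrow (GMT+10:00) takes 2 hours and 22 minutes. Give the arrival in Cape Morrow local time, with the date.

2:54 PM on December 27

Convert departure to UTC: 6:45 AM − 5:00 = 1:45 AM UTC on Dec 26.
Add 10 hours and 55 minutes leg 1 → 12:40 PM UTC.
Add 2 hours layover in Halifax → 2:40 PM UTC.
Add 4 hours and 55 minutes leg 2 → 7:35 PM UTC.
Add 6 hours 57 minutes layover in Tessaly → 2:32 AM UTC (Dec 27).
Add 2 hours 22 minutes leg 3 → 4:54 AM UTC.
Cape Morrow is UTC+10:00, so local arrival = 4:54 AM + 10:00 = 2:54 PM on Dec 27.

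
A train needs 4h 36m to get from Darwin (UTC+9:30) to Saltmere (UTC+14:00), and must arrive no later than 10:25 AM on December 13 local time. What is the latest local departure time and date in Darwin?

1:19 AM on Dec 13

Target arrival in UTC: 10:25 AM − 14:00 = 8:25 PM on Dec 12.
Subtract 4 hours 36 minutes → departure 3:49 PM UTC on Dec 12.
Darwin is UTC+9:30: 3:49 PM + 9:30 = 1:19 AM on Dec 13.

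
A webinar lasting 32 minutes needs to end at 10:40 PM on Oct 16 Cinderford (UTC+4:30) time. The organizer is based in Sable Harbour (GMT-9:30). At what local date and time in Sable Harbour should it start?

Target end time in UTC: 10:40 PM − 4:30 = 6:10 PM on Oct 16.
Subtract 32 minutes → start 5:38 PM UTC on Oct 16.
Sable Harbour is UTC−9:30: 5:38 PM − 9:30 = 8:08 AM on Oct 16.

8:08 AM on October 16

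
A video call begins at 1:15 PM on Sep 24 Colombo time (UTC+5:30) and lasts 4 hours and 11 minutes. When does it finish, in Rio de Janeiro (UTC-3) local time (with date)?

Convert start to UTC: 1:15 PM − 5:30 = 7:45 AM UTC on Sep 24.
Add 4 hours and 11 minutes duration → 11:56 AM UTC.
Rio de Janeiro is UTC−3:00, so local end time = 11:56 AM − 3:00 = 8:56 AM on Sep 24.

8:56 AM on Sep 24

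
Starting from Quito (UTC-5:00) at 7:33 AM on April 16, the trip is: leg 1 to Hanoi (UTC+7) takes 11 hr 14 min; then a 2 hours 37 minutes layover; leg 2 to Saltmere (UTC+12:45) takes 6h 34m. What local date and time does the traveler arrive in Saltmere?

9:43 PM on Apr 17

Convert departure to UTC: 7:33 AM + 5:00 = 12:33 PM UTC on Apr 16.
Add 11 hours 14 minutes leg 1 → 11:47 PM UTC.
Add 2 hours and 37 minutes layover in Hanoi → 2:24 AM UTC (Apr 17).
Add 6 hours and 34 minutes leg 2 → 8:58 AM UTC.
Saltmere is UTC+12:45, so local arrival = 8:58 AM + 12:45 = 9:43 PM on Apr 17.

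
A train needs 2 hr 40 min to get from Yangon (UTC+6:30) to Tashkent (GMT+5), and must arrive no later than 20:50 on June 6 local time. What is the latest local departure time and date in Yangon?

19:40 on Jun 6

Target arrival in UTC: 20:50 − 5:00 = 15:50 on Jun 6.
Subtract 2 hours and 40 minutes → departure 13:10 UTC on Jun 6.
Yangon is UTC+6:30: 13:10 + 6:30 = 19:40 on Jun 6.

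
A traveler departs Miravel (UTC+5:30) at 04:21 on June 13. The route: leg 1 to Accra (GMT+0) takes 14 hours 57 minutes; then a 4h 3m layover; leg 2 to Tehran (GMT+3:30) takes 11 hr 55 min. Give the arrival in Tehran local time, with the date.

09:16 on June 14

Convert departure to UTC: 04:21 − 5:30 = 22:51 UTC on Jun 12.
Add 14 hours and 57 minutes leg 1 → 13:48 UTC (Jun 13).
Add 4 hours 3 minutes layover in Accra → 17:51 UTC.
Add 11 hours 55 minutes leg 2 → 05:46 UTC (Jun 14).
Tehran is UTC+3:30, so local arrival = 05:46 + 3:30 = 09:16 on Jun 14.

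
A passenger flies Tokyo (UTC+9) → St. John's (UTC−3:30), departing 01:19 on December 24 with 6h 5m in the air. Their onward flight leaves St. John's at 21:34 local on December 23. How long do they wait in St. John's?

2 hours 40 minutes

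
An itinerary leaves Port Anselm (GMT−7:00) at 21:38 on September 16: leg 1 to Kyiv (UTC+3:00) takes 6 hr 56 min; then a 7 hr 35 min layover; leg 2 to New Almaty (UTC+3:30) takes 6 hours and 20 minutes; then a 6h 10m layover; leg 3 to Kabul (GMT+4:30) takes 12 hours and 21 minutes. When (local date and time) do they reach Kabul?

00:30 on September 19

Convert departure to UTC: 21:38 + 7:00 = 04:38 UTC on Sep 17.
Add 6 hours and 56 minutes leg 1 → 11:34 UTC.
Add 7 hours and 35 minutes layover in Kyiv → 19:09 UTC.
Add 6 hours 20 minutes leg 2 → 01:29 UTC (Sep 18).
Add 6 hours 10 minutes layover in New Almaty → 07:39 UTC.
Add 12 hours 21 minutes leg 3 → 20:00 UTC.
Kabul is UTC+4:30, so local arrival = 20:00 + 4:30 = 00:30 on Sep 19.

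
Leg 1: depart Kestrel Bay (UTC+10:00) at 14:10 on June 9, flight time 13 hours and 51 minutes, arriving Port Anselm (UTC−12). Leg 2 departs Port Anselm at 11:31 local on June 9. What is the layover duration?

Convert departure to UTC: 14:10 − 10:00 = 04:10 UTC on Jun 9.
Add 13 hours and 51 minutes flight time → 18:01 UTC.
Port Anselm is UTC−12:00, so local arrival = 18:01 − 12:00 = 06:01 on Jun 9.
Layover = 11:31 − 06:01 = 5 hours 30 minutes.

5 hours 30 minutes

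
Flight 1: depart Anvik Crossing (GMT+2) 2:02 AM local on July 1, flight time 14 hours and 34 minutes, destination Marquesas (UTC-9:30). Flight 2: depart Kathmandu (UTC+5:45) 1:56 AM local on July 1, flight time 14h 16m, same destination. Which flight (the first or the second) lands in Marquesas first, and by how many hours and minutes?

the second, by 4 hours 9 minutes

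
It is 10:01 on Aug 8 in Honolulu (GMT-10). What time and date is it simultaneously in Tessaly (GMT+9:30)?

05:31 on Aug 9

In UTC: 10:01 + 10:00 = 20:01 on Aug 8.
Tessaly is UTC+9:30: 20:01 + 9:30 = 05:31 on Aug 9.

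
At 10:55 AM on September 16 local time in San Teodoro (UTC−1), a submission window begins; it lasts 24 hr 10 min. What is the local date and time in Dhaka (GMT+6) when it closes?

6:05 PM on September 17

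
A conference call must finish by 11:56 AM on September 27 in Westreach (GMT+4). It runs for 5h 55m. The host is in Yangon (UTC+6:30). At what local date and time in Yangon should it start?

8:31 AM on September 27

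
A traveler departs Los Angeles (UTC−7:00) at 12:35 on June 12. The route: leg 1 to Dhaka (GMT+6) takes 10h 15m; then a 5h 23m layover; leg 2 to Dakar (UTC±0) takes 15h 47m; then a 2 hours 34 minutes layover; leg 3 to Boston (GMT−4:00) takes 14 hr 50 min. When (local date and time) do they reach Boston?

Convert departure to UTC: 12:35 + 7:00 = 19:35 UTC on Jun 12.
Add 10 hours 15 minutes leg 1 → 05:50 UTC (Jun 13).
Add 5 hours and 23 minutes layover in Dhaka → 11:13 UTC.
Add 15 hours 47 minutes leg 2 → 03:00 UTC (Jun 14).
Add 2 hours and 34 minutes layover in Dakar → 05:34 UTC.
Add 14 hours 50 minutes leg 3 → 20:24 UTC.
Boston is UTC−4:00, so local arrival = 20:24 − 4:00 = 16:24 on Jun 14.

16:24 on Jun 14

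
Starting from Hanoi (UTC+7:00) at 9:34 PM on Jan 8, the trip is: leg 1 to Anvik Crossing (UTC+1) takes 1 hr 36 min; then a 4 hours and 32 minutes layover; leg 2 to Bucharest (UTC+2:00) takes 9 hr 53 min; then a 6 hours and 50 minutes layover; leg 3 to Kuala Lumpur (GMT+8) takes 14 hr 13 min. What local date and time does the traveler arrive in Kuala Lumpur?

Convert departure to UTC: 9:34 PM − 7:00 = 2:34 PM UTC on Jan 8.
Add 1 hour 36 minutes leg 1 → 4:10 PM UTC.
Add 4 hours 32 minutes layover in Anvik Crossing → 8:42 PM UTC.
Add 9 hours and 53 minutes leg 2 → 6:35 AM UTC (Jan 9).
Add 6 hours and 50 minutes layover in Bucharest → 1:25 PM UTC.
Add 14 hours and 13 minutes leg 3 → 3:38 AM UTC (Jan 10).
Kuala Lumpur is UTC+8:00, so local arrival = 3:38 AM + 8:00 = 11:38 AM on Jan 10.

11:38 AM on January 10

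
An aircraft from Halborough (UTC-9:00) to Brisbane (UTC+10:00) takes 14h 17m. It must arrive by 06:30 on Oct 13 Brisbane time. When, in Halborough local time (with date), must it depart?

21:13 on Oct 11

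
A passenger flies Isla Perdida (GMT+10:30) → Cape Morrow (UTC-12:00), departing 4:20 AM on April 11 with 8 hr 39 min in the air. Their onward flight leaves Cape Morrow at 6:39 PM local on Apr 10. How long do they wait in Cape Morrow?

4 hours 10 minutes

Convert departure to UTC: 4:20 AM − 10:30 = 5:50 PM UTC on Apr 10.
Add 8 hours 39 minutes flight time → 2:29 AM UTC (Apr 11).
Cape Morrow is UTC−12:00, so local arrival = 2:29 AM − 12:00 = 2:29 PM on Apr 10.
Layover = 6:39 PM − 2:29 PM = 4 hours 10 minutes.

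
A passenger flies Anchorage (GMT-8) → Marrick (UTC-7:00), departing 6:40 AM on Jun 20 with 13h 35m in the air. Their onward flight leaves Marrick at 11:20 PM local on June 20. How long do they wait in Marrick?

2 hours 5 minutes

Convert departure to UTC: 6:40 AM + 8:00 = 2:40 PM UTC on Jun 20.
Add 13 hours 35 minutes flight time → 4:15 AM UTC (Jun 21).
Marrick is UTC−7:00, so local arrival = 4:15 AM − 7:00 = 9:15 PM on Jun 20.
Layover = 11:20 PM − 9:15 PM = 2 hours 5 minutes.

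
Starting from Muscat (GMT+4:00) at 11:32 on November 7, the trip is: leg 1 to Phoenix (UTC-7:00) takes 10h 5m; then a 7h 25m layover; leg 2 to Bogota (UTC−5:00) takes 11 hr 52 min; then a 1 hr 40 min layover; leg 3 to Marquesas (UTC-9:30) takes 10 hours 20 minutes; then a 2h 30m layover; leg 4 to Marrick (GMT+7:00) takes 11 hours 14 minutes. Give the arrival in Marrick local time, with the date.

Convert departure to UTC: 11:32 − 4:00 = 07:32 UTC on Nov 7.
Add 10 hours 5 minutes leg 1 → 17:37 UTC.
Add 7 hours 25 minutes layover in Phoenix → 01:02 UTC (Nov 8).
Add 11 hours and 52 minutes leg 2 → 12:54 UTC.
Add 1 hour 40 minutes layover in Bogota → 14:34 UTC.
Add 10 hours 20 minutes leg 3 → 00:54 UTC (Nov 9).
Add 2 hours and 30 minutes layover in Marquesas → 03:24 UTC.
Add 11 hours and 14 minutes leg 4 → 14:38 UTC.
Marrick is UTC+7:00, so local arrival = 14:38 + 7:00 = 21:38 on Nov 9.

21:38 on November 9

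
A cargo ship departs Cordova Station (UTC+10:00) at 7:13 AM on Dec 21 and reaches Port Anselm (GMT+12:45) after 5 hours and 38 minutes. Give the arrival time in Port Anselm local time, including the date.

Convert departure to UTC: 7:13 AM − 10:00 = 9:13 PM UTC on Dec 20.
Add 5 hours 38 minutes travel time → 2:51 AM UTC (Dec 21).
Port Anselm is UTC+12:45, so local arrival = 2:51 AM + 12:45 = 3:36 PM on Dec 21.

3:36 PM on December 21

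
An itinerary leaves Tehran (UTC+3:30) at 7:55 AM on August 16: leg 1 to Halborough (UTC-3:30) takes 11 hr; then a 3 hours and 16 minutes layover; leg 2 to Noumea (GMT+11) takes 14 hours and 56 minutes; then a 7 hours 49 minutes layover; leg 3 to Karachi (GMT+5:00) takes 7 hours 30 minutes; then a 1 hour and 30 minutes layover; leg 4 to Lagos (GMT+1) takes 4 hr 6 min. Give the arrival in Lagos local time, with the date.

Convert departure to UTC: 7:55 AM − 3:30 = 4:25 AM UTC on Aug 16.
Add 11 hours leg 1 → 3:25 PM UTC.
Add 3 hours and 16 minutes layover in Halborough → 6:41 PM UTC.
Add 14 hours 56 minutes leg 2 → 9:37 AM UTC (Aug 17).
Add 7 hours 49 minutes layover in Noumea → 5:26 PM UTC.
Add 7 hours and 30 minutes leg 3 → 12:56 AM UTC (Aug 18).
Add 1 hour 30 minutes layover in Karachi → 2:26 AM UTC.
Add 4 hours and 6 minutes leg 4 → 6:32 AM UTC.
Lagos is UTC+1:00, so local arrival = 6:32 AM + 1:00 = 7:32 AM on Aug 18.

7:32 AM on August 18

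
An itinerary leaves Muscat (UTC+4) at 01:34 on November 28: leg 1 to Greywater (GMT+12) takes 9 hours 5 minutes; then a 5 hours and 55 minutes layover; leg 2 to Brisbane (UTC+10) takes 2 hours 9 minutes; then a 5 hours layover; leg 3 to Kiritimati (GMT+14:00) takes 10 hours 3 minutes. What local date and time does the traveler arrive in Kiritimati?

Convert departure to UTC: 01:34 − 4:00 = 21:34 UTC on Nov 27.
Add 9 hours and 5 minutes leg 1 → 06:39 UTC (Nov 28).
Add 5 hours 55 minutes layover in Greywater → 12:34 UTC.
Add 2 hours and 9 minutes leg 2 → 14:43 UTC.
Add 5 hours layover in Brisbane → 19:43 UTC.
Add 10 hours 3 minutes leg 3 → 05:46 UTC (Nov 29).
Kiritimati is UTC+14:00, so local arrival = 05:46 + 14:00 = 19:46 on Nov 29.

19:46 on November 29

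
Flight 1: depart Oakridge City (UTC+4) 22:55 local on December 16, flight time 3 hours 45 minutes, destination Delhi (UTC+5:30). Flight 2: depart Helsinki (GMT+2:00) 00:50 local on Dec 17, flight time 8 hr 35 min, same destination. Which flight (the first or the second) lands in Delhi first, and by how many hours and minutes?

Flight 1 in UTC: 22:55 − 4:00 = 18:55 on Dec 16.
+3 hours 45 minutes → arrive 22:40 UTC on Dec 16.
Flight 2 in UTC: 00:50 − 2:00 = 22:50 on Dec 16.
+8 hours and 35 minutes → arrive 07:25 UTC on Dec 17.
Flight 1 lands earlier by 8 hours 45 minutes.

the first, by 8 hours 45 minutes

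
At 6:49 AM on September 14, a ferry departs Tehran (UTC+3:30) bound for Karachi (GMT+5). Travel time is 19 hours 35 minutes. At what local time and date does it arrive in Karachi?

3:54 AM on September 15

Convert departure to UTC: 6:49 AM − 3:30 = 3:19 AM UTC on Sep 14.
Add 19 hours and 35 minutes travel time → 10:54 PM UTC.
Karachi is UTC+5:00, so local arrival = 10:54 PM + 5:00 = 3:54 AM on Sep 15.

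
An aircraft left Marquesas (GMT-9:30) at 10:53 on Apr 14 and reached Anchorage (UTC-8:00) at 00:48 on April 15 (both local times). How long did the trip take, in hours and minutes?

12 hours 25 minutes

Departure in UTC: 10:53 + 9:30 = 20:23 on Apr 14.
Arrival in UTC: 00:48 + 8:00 = 08:48 on Apr 15.
Elapsed = 08:48 − 20:23 (+1 day) = 12 hours 25 minutes.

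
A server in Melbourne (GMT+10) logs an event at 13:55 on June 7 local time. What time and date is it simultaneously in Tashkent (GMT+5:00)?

08:55 on June 7

In UTC: 13:55 − 10:00 = 03:55 on Jun 7.
Tashkent is UTC+5:00: 03:55 + 5:00 = 08:55 on Jun 7.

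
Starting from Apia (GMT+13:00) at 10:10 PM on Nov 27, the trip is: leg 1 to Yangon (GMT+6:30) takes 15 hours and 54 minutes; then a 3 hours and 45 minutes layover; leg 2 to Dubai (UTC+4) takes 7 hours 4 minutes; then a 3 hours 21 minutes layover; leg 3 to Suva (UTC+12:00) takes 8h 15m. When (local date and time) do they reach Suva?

11:29 AM on November 29

Convert departure to UTC: 10:10 PM − 13:00 = 9:10 AM UTC on Nov 27.
Add 15 hours and 54 minutes leg 1 → 1:04 AM UTC (Nov 28).
Add 3 hours and 45 minutes layover in Yangon → 4:49 AM UTC.
Add 7 hours and 4 minutes leg 2 → 11:53 AM UTC.
Add 3 hours and 21 minutes layover in Dubai → 3:14 PM UTC.
Add 8 hours 15 minutes leg 3 → 11:29 PM UTC.
Suva is UTC+12:00, so local arrival = 11:29 PM + 12:00 = 11:29 AM on Nov 29.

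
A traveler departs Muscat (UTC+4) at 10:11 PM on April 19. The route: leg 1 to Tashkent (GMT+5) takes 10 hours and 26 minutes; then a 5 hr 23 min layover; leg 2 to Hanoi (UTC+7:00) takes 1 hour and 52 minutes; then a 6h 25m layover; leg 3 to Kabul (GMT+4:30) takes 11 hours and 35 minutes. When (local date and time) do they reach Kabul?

Convert departure to UTC: 10:11 PM − 4:00 = 6:11 PM UTC on Apr 19.
Add 10 hours and 26 minutes leg 1 → 4:37 AM UTC (Apr 20).
Add 5 hours 23 minutes layover in Tashkent → 10:00 AM UTC.
Add 1 hour 52 minutes leg 2 → 11:52 AM UTC.
Add 6 hours and 25 minutes layover in Hanoi → 6:17 PM UTC.
Add 11 hours 35 minutes leg 3 → 5:52 AM UTC (Apr 21).
Kabul is UTC+4:30, so local arrival = 5:52 AM + 4:30 = 10:22 AM on Apr 21.

10:22 AM on Apr 21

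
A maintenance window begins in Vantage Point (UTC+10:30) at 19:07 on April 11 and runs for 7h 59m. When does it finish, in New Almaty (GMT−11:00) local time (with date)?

New Almaty is 21:30 behind Vantage Point.
After 7 hours 59 minutes it is 03:06 (Apr 12) in Vantage Point.
Shift by the zone difference: 03:06 − 21:30 = 05:36 on Apr 11 in New Almaty.

05:36 on April 11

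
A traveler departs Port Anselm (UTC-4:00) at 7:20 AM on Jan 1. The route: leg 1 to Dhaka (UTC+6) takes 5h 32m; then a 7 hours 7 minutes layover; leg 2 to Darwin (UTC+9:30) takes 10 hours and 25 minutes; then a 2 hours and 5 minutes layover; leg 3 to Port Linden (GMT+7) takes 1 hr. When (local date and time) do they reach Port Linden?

8:29 PM on January 2

Convert departure to UTC: 7:20 AM + 4:00 = 11:20 AM UTC on Jan 1.
Add 5 hours and 32 minutes leg 1 → 4:52 PM UTC.
Add 7 hours 7 minutes layover in Dhaka → 11:59 PM UTC.
Add 10 hours and 25 minutes leg 2 → 10:24 AM UTC (Jan 2).
Add 2 hours 5 minutes layover in Darwin → 12:29 PM UTC.
Add 1 hour leg 3 → 1:29 PM UTC.
Port Linden is UTC+7:00, so local arrival = 1:29 PM + 7:00 = 8:29 PM on Jan 2.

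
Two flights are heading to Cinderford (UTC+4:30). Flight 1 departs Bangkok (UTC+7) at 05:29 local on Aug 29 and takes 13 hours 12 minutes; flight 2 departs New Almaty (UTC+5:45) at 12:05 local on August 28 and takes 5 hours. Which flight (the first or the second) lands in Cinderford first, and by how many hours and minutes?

the second, by 24 hours 21 minutes

Flight 1 in UTC: 05:29 − 7:00 = 22:29 on Aug 28.
+13 hours and 12 minutes → arrive 11:41 UTC on Aug 29.
Flight 2 in UTC: 12:05 − 5:45 = 06:20 on Aug 28.
+5 hours → arrive 11:20 UTC on Aug 28.
Flight 2 lands earlier by 24 hours 21 minutes.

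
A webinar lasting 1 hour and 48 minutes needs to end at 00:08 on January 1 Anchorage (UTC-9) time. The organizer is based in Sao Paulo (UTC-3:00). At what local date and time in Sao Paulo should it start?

Target end time in UTC: 00:08 + 9:00 = 09:08 on Jan 1.
Subtract 1 hour and 48 minutes → start 07:20 UTC on Jan 1.
Sao Paulo is UTC−3:00: 07:20 − 3:00 = 04:20 on Jan 1.

04:20 on January 1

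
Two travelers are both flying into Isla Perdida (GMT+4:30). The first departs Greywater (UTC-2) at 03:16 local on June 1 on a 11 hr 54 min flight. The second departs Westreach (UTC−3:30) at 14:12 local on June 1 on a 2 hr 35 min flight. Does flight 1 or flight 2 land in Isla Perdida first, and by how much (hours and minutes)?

the first, by 3 hours 7 minutes

Flight 1 in UTC: 03:16 + 2:00 = 05:16 on Jun 1.
+11 hours 54 minutes → arrive 17:10 UTC on Jun 1.
Flight 2 in UTC: 14:12 + 3:30 = 17:42 on Jun 1.
+2 hours 35 minutes → arrive 20:17 UTC on Jun 1.
Flight 1 lands earlier by 3 hours 7 minutes.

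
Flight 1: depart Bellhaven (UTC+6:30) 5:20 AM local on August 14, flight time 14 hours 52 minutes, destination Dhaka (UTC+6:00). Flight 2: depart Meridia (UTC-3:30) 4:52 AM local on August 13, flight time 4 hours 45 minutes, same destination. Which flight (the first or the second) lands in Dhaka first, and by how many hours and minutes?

Flight 1 in UTC: 5:20 AM − 6:30 = 10:50 PM on Aug 13.
+14 hours and 52 minutes → arrive 1:42 PM UTC on Aug 14.
Flight 2 in UTC: 4:52 AM + 3:30 = 8:22 AM on Aug 13.
+4 hours and 45 minutes → arrive 1:07 PM UTC on Aug 13.
Flight 2 lands earlier by 24 hours 35 minutes.

the second, by 24 hours 35 minutes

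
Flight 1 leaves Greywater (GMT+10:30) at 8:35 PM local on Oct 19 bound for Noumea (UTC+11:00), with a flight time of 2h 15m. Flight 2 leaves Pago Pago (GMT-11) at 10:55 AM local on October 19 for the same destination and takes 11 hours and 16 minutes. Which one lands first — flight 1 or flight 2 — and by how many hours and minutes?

the first, by 20 hours 51 minutes

Flight 1 in UTC: 8:35 PM − 10:30 = 10:05 AM on Oct 19.
+2 hours 15 minutes → arrive 12:20 PM UTC on Oct 19.
Flight 2 in UTC: 10:55 AM + 11:00 = 9:55 PM on Oct 19.
+11 hours 16 minutes → arrive 9:11 AM UTC on Oct 20.
Flight 1 lands earlier by 20 hours 51 minutes.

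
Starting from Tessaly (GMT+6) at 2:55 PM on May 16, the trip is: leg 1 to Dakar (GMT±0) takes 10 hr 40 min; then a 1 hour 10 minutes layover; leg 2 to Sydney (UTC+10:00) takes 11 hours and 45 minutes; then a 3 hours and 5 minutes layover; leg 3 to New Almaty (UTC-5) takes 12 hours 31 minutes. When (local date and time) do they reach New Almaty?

Convert departure to UTC: 2:55 PM − 6:00 = 8:55 AM UTC on May 16.
Add 10 hours 40 minutes leg 1 → 7:35 PM UTC.
Add 1 hour and 10 minutes layover in Dakar → 8:45 PM UTC.
Add 11 hours and 45 minutes leg 2 → 8:30 AM UTC (May 17).
Add 3 hours 5 minutes layover in Sydney → 11:35 AM UTC.
Add 12 hours 31 minutes leg 3 → 12:06 AM UTC (May 18).
New Almaty is UTC−5:00, so local arrival = 12:06 AM − 5:00 = 7:06 PM on May 17.

7:06 PM on May 17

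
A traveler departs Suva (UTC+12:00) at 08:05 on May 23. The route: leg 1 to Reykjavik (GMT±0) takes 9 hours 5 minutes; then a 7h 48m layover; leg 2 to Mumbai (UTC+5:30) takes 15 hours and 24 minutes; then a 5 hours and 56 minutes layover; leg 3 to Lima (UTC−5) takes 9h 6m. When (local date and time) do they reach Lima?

Convert departure to UTC: 08:05 − 12:00 = 20:05 UTC on May 22.
Add 9 hours 5 minutes leg 1 → 05:10 UTC (May 23).
Add 7 hours 48 minutes layover in Reykjavik → 12:58 UTC.
Add 15 hours 24 minutes leg 2 → 04:22 UTC (May 24).
Add 5 hours and 56 minutes layover in Mumbai → 10:18 UTC.
Add 9 hours 6 minutes leg 3 → 19:24 UTC.
Lima is UTC−5:00, so local arrival = 19:24 − 5:00 = 14:24 on May 24.

14:24 on May 24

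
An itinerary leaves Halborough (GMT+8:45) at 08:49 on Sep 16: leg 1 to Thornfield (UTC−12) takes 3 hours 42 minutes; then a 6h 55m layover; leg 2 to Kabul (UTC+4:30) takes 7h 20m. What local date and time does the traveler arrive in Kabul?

Convert departure to UTC: 08:49 − 8:45 = 00:04 UTC on Sep 16.
Add 3 hours 42 minutes leg 1 → 03:46 UTC.
Add 6 hours and 55 minutes layover in Thornfield → 10:41 UTC.
Add 7 hours 20 minutes leg 2 → 18:01 UTC.
Kabul is UTC+4:30, so local arrival = 18:01 + 4:30 = 22:31 on Sep 16.

22:31 on Sep 16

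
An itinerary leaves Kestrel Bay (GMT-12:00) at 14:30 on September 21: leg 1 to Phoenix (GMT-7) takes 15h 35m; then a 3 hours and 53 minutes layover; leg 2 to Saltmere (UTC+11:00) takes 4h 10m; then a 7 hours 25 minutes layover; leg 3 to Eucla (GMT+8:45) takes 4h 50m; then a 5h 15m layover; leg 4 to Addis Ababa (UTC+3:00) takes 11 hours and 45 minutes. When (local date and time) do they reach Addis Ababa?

10:23 on September 24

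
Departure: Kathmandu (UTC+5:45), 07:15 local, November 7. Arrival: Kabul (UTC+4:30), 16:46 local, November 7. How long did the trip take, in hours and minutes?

10 hours 46 minutes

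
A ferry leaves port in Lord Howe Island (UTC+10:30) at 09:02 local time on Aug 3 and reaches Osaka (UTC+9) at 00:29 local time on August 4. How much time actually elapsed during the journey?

16 hours 57 minutes

Departure in UTC: 09:02 − 10:30 = 22:32 on Aug 2.
Arrival in UTC: 00:29 − 9:00 = 15:29 on Aug 3.
Elapsed = 15:29 − 22:32 (+1 day) = 16 hours 57 minutes.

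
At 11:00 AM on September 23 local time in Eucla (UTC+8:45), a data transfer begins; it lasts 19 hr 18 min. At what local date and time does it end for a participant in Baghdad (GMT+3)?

12:33 AM on September 24

Convert start to UTC: 11:00 AM − 8:45 = 2:15 AM UTC on Sep 23.
Add 19 hours and 18 minutes duration → 9:33 PM UTC.
Baghdad is UTC+3:00, so local end time = 9:33 PM + 3:00 = 12:33 AM on Sep 24.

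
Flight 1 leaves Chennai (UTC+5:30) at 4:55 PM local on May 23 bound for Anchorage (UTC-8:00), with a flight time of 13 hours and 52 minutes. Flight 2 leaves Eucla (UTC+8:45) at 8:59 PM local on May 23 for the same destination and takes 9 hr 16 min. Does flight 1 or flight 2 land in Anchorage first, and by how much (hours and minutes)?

the second, by 3 hours 47 minutes

Flight 1 in UTC: 4:55 PM − 5:30 = 11:25 AM on May 23.
+13 hours and 52 minutes → arrive 1:17 AM UTC on May 24.
Flight 2 in UTC: 8:59 PM − 8:45 = 12:14 PM on May 23.
+9 hours and 16 minutes → arrive 9:30 PM UTC on May 23.
Flight 2 lands earlier by 3 hours 47 minutes.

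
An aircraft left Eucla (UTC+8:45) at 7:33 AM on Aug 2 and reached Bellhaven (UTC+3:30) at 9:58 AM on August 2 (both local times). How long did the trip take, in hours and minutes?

7 hours 40 minutes

Departure in UTC: 7:33 AM − 8:45 = 10:48 PM on Aug 1.
Arrival in UTC: 9:58 AM − 3:30 = 6:28 AM on Aug 2.
Elapsed = 6:28 AM − 10:48 PM (+1 day) = 7 hours 40 minutes.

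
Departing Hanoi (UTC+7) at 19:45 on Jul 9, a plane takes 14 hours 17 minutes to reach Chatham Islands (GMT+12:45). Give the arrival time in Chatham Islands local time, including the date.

15:47 on July 10

Convert departure to UTC: 19:45 − 7:00 = 12:45 UTC on Jul 9.
Add 14 hours and 17 minutes travel time → 03:02 UTC (Jul 10).
Chatham Islands is UTC+12:45, so local arrival = 03:02 + 12:45 = 15:47 on Jul 10.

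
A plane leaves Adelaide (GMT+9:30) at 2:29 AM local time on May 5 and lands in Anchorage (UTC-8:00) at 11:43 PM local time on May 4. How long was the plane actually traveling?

Departure in UTC: 2:29 AM − 9:30 = 4:59 PM on May 4.
Arrival in UTC: 11:43 PM + 8:00 = 7:43 AM on May 5.
Elapsed = 7:43 AM − 4:59 PM (+1 day) = 14 hours 44 minutes.

14 hours 44 minutes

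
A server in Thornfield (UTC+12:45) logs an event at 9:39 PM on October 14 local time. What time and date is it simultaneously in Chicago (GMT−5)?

3:54 AM on October 14

Chicago is 17:45 behind Thornfield.
Shift by the zone difference: 9:39 PM − 17:45 = 3:54 AM on Oct 14 in Chicago.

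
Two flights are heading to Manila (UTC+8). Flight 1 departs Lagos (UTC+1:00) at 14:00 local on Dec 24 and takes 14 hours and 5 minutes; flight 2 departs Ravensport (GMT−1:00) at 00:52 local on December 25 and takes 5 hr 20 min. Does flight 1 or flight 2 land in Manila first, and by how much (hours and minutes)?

the first, by 4 hours 7 minutes

Flight 1 in UTC: 14:00 − 1:00 = 13:00 on Dec 24.
+14 hours and 5 minutes → arrive 03:05 UTC on Dec 25.
Flight 2 in UTC: 00:52 + 1:00 = 01:52 on Dec 25.
+5 hours and 20 minutes → arrive 07:12 UTC on Dec 25.
Flight 1 lands earlier by 4 hours 7 minutes.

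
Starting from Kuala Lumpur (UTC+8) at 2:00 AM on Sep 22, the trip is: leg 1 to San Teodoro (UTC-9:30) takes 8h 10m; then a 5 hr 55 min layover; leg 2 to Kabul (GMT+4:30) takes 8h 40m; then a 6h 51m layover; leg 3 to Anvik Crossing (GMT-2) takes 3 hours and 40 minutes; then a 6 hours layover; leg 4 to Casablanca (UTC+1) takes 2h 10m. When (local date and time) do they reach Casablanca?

Convert departure to UTC: 2:00 AM − 8:00 = 6:00 PM UTC on Sep 21.
Add 8 hours 10 minutes leg 1 → 2:10 AM UTC (Sep 22).
Add 5 hours 55 minutes layover in San Teodoro → 8:05 AM UTC.
Add 8 hours and 40 minutes leg 2 → 4:45 PM UTC.
Add 6 hours 51 minutes layover in Kabul → 11:36 PM UTC.
Add 3 hours 40 minutes leg 3 → 3:16 AM UTC (Sep 23).
Add 6 hours layover in Anvik Crossing → 9:16 AM UTC.
Add 2 hours and 10 minutes leg 4 → 11:26 AM UTC.
Casablanca is UTC+1:00, so local arrival = 11:26 AM + 1:00 = 12:26 PM on Sep 23.

12:26 PM on Sep 23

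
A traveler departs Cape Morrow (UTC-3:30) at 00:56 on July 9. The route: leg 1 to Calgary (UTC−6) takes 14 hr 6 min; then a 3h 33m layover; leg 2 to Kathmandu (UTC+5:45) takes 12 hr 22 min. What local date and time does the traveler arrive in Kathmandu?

16:12 on July 10

Convert departure to UTC: 00:56 + 3:30 = 04:26 UTC on Jul 9.
Add 14 hours and 6 minutes leg 1 → 18:32 UTC.
Add 3 hours and 33 minutes layover in Calgary → 22:05 UTC.
Add 12 hours and 22 minutes leg 2 → 10:27 UTC (Jul 10).
Kathmandu is UTC+5:45, so local arrival = 10:27 + 5:45 = 16:12 on Jul 10.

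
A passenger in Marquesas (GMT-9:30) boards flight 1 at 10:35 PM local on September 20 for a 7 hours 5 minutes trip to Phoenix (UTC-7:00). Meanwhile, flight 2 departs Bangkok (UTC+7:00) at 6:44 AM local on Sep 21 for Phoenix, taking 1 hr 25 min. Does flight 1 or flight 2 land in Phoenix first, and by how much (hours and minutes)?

the second, by 14 hours 1 minute

Flight 1 in UTC: 10:35 PM + 9:30 = 8:05 AM on Sep 21.
+7 hours 5 minutes → arrive 3:10 PM UTC on Sep 21.
Flight 2 in UTC: 6:44 AM − 7:00 = 11:44 PM on Sep 20.
+1 hour 25 minutes → arrive 1:09 AM UTC on Sep 21.
Flight 2 lands earlier by 14 hours 1 minute.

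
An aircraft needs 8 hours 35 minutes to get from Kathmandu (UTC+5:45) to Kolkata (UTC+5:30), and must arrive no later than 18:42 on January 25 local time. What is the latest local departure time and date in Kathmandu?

Target arrival in UTC: 18:42 − 5:30 = 13:12 on Jan 25.
Subtract 8 hours and 35 minutes → departure 04:37 UTC on Jan 25.
Kathmandu is UTC+5:45: 04:37 + 5:45 = 10:22 on Jan 25.

10:22 on Jan 25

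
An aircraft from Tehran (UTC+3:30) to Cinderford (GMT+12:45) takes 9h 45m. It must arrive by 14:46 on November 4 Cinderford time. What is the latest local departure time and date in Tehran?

19:46 on November 3

Target arrival in UTC: 14:46 − 12:45 = 02:01 on Nov 4.
Subtract 9 hours and 45 minutes → departure 16:16 UTC on Nov 3.
Tehran is UTC+3:30: 16:16 + 3:30 = 19:46 on Nov 3.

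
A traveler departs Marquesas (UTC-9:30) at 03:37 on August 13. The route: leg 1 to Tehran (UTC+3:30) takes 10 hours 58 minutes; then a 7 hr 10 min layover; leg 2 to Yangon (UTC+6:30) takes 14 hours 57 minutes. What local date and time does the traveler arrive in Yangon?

04:42 on August 15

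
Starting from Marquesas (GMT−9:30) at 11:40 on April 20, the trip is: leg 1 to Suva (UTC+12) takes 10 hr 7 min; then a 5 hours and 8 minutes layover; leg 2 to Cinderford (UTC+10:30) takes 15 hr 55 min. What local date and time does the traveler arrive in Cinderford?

Convert departure to UTC: 11:40 + 9:30 = 21:10 UTC on Apr 20.
Add 10 hours 7 minutes leg 1 → 07:17 UTC (Apr 21).
Add 5 hours and 8 minutes layover in Suva → 12:25 UTC.
Add 15 hours and 55 minutes leg 2 → 04:20 UTC (Apr 22).
Cinderford is UTC+10:30, so local arrival = 04:20 + 10:30 = 14:50 on Apr 22.

14:50 on April 22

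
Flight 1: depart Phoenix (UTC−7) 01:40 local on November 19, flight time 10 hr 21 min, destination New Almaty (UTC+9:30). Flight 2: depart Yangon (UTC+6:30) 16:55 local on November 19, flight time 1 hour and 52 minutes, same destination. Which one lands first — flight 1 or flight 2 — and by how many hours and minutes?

Flight 1 in UTC: 01:40 + 7:00 = 08:40 on Nov 19.
+10 hours and 21 minutes → arrive 19:01 UTC on Nov 19.
Flight 2 in UTC: 16:55 − 6:30 = 10:25 on Nov 19.
+1 hour 52 minutes → arrive 12:17 UTC on Nov 19.
Flight 2 lands earlier by 6 hours 44 minutes.

the second, by 6 hours 44 minutes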